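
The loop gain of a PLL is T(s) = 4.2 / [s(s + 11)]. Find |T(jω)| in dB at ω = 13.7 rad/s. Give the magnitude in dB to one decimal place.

-35.2 dB

|j13.7 + 11| = √(13.7² + 11²) = 17.57
|j13.7| = 13.7
|T(j13.7)| = 4.2 / (17.57 × 13.7) = 0.017449
20 log₁₀(0.017449) = -35.16 dB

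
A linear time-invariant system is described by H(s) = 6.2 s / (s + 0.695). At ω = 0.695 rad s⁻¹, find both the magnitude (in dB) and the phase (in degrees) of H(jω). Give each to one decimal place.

|j0.695| = 0.695
|j0.695 + 0.695| = √(0.695² + 0.695²) = 0.9829
|H(j0.695)| = 6.2 × 0.695 / 0.9829 = 4.3841
20 log₁₀(4.3841) = 12.84 dB
∠(j0.695) = 90.00°
∠(j0.695 + 0.695) = arctan(0.695/0.695) = 45.00°
∠H(j0.695) = 90.00° − 45.00° = 45.00°

|H| = 12.8 dB, ∠H = 45.0 deg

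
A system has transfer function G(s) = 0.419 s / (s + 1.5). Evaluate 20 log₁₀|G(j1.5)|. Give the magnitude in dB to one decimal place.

|j1.5| = 1.5
|j1.5 + 1.5| = √(1.5² + 1.5²) = 2.121
|G(j1.5)| = 0.419 × 1.5 / 2.121 = 0.29628
20 log₁₀(0.29628) = -10.57 dB

-10.6 dB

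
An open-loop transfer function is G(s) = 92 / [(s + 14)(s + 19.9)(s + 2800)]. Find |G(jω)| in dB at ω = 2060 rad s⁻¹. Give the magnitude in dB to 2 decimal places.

-164.10 dB

|j2060 + 14| = √(2060² + 14²) = 2060
|j2060 + 19.9| = √(2060² + 19.9²) = 2060
|j2060 + 2800| = √(2060² + 2800²) = 3476
|G(j2060)| = 92 / (2060 × 2060 × 3476) = 6.2363e-09
20 log₁₀(6.2363e-09) = -164.102 dB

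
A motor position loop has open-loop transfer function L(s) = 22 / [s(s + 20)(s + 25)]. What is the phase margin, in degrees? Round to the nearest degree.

90°

Gain crossover: |L(jω)| = 1 at ω ≈ 0.044 rad/s.
∠L(j0.044) = −90° − arctan(0.044/20) − arctan(0.044/25) ≈ -90.23°
PM = 180° + (-90.23°) = 89.77°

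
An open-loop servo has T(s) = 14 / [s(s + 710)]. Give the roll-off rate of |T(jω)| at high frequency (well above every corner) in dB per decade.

With 0 zeros and 2 poles, the high-frequency asymptotic slope is 20 × (0 − 2) = -40 dB/decade.

-40 dB/decade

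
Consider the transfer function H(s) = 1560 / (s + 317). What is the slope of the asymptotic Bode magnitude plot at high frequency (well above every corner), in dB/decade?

With 0 zeros and 1 pole, the high-frequency asymptotic slope is 20 × (0 − 1) = -20 dB/decade.

-20 dB/decade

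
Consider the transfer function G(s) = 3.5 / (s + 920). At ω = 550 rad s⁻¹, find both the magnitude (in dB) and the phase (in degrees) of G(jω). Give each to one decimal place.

|G| = -49.7 dB, ∠G = -30.9 deg

|j550 + 920| = √(550² + 920²) = 1072
|G(j550)| = 3.5 / 1072 = 0.0032653
20 log₁₀(0.0032653) = -49.72 dB
∠(j550 + 920) = arctan(550/920) = 30.87°
∠G(j550) = −30.87° = -30.87°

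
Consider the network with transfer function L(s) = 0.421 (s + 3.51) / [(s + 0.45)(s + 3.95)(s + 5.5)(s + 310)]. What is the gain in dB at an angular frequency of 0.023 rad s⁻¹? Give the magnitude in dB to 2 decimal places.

-66.25 dB

|j0.023 + 3.51| = √(0.023² + 3.51²) = 3.51
|j0.023 + 0.45| = √(0.023² + 0.45²) = 0.4506
|j0.023 + 3.95| = √(0.023² + 3.95²) = 3.95
|j0.023 + 5.5| = √(0.023² + 5.5²) = 5.5
|j0.023 + 310| = √(0.023² + 310²) = 310
|L(j0.023)| = 0.421 × 3.51 / (0.4506 × 3.95 × 5.5 × 310) = 0.00048695
20 log₁₀(0.00048695) = -66.250 dB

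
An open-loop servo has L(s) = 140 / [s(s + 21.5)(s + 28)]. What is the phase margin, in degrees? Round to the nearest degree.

89°

Gain crossover: |L(jω)| = 1 at ω ≈ 0.233 rad/sec.
∠L(j0.233) = −90° − arctan(0.233/21.5) − arctan(0.233/28) ≈ -91.10°
PM = 180° + (-91.10°) = 88.90°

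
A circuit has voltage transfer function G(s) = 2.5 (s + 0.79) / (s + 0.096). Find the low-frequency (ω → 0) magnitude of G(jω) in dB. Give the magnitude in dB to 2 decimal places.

G(0) = 2.5 × 0.79 / 0.096 = 20.573
20 log₁₀(20.573) = 26.266 dB

26.27 dB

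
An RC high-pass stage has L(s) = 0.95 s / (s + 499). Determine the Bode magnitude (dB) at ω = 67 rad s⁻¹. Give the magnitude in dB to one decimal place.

-18.0 dB

|j67| = 67
|j67 + 499| = √(67² + 499²) = 503.5
|L(j67)| = 0.95 × 67 / 503.5 = 0.12642
20 log₁₀(0.12642) = -17.96 dB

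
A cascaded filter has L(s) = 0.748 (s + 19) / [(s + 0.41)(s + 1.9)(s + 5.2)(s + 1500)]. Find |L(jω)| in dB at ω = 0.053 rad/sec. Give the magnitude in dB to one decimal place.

-52.7 dB

|j0.053 + 19| = √(0.053² + 19²) = 19
|j0.053 + 0.41| = √(0.053² + 0.41²) = 0.4134
|j0.053 + 1.9| = √(0.053² + 1.9²) = 1.901
|j0.053 + 5.2| = √(0.053² + 5.2²) = 5.2
|j0.053 + 1500| = √(0.053² + 1500²) = 1500
|L(j0.053)| = 0.748 × 19 / (0.4134 × 1.901 × 5.2 × 1500) = 0.0023186
20 log₁₀(0.0023186) = -52.70 dB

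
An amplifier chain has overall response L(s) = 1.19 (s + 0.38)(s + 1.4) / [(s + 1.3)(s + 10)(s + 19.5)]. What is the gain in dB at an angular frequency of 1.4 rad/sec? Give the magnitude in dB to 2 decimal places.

|j1.4 + 0.38| = √(1.4² + 0.38²) = 1.451
|j1.4 + 1.4| = √(1.4² + 1.4²) = 1.98
|j1.4 + 1.3| = √(1.4² + 1.3²) = 1.91
|j1.4 + 10| = √(1.4² + 10²) = 10.1
|j1.4 + 19.5| = √(1.4² + 19.5²) = 19.55
|L(j1.4)| = 1.19 × 1.451 × 1.98 / (1.91 × 10.1 × 19.55) = 0.0090624
20 log₁₀(0.0090624) = -40.855 dB

-40.86 dB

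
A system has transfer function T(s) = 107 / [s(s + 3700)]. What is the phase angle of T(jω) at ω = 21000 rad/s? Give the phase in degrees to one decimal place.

-170.0 deg

∠(j21000 + 3700) = arctan(21000/3700) = 80.01°
∠(j21000) = 90.00°
∠T(j21000) = − (80.01° + 90.00°) = -170.01°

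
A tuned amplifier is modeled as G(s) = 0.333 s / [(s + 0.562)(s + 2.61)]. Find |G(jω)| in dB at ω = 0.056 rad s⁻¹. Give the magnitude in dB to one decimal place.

-38.0 dB

|j0.056| = 0.056
|j0.056 + 0.562| = √(0.056² + 0.562²) = 0.5648
|j0.056 + 2.61| = √(0.056² + 2.61²) = 2.611
|G(j0.056)| = 0.333 × 0.056 / (0.5648 × 2.611) = 0.012648
20 log₁₀(0.012648) = -37.96 dB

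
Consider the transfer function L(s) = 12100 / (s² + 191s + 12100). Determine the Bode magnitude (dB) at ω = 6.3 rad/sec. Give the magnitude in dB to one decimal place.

-0.0 dB

|(j6.3)² + 191(j6.3) + 12100| = |12060 + j1203.3| = 1.212e+04
|L(j6.3)| = 12100 / 1.212e+04 = 0.99833
20 log₁₀(0.99833) = -0.01 dB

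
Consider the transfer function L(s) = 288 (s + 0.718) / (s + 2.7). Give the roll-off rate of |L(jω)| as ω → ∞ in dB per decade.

With 1 zero and 1 pole, the high-frequency asymptotic slope is 20 × (1 − 1) = 0 dB/decade.

0 dB/decade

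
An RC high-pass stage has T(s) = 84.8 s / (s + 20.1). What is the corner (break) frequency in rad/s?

20.1 rad/s

The single real pole at s = −20.1 gives a corner at ω = 20.1 rad/s.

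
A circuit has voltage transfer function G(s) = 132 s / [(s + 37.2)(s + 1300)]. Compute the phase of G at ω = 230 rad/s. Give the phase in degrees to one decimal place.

∠(j230) = 90.00°
∠(j230 + 37.2) = arctan(230/37.2) = 80.81°
∠(j230 + 1300) = arctan(230/1300) = 10.03°
∠G(j230) = 90.00° − (80.81° + 10.03°) = -0.85°

-0.8 deg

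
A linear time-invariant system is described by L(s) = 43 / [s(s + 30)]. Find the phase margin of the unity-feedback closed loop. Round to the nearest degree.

Gain crossover: |L(jω)| = 1 at ω ≈ 1.43 rad/s.
∠L(j1.43) = −90° − arctan(1.43/30) ≈ -92.73°
PM = 180° + (-92.73°) = 87.27°

87°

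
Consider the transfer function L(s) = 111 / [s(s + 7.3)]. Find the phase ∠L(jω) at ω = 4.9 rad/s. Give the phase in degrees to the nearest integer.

-124 deg

∠(j4.9 + 7.3) = arctan(4.9/7.3) = 33.87°
∠(j4.9) = 90.00°
∠L(j4.9) = − (33.87° + 90.00°) = -123.87°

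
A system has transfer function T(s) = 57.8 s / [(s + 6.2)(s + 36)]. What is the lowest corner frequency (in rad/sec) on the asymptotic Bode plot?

Break frequencies occur at each pole and zero magnitude: 6.2 rad/sec, 36 rad/sec.
The lowest is 6.2 rad/sec.

6.2 rad/sec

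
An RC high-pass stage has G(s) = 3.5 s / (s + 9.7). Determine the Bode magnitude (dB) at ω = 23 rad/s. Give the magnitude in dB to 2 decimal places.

10.17 dB

|j23| = 23
|j23 + 9.7| = √(23² + 9.7²) = 24.96
|G(j23)| = 3.5 × 23 / 24.96 = 3.2249
20 log₁₀(3.2249) = 10.170 dB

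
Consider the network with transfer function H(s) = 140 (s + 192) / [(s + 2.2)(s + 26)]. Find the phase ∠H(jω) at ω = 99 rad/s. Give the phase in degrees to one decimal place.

-136.7°

∠(j99 + 192) = arctan(99/192) = 27.28°
∠(j99 + 2.2) = arctan(99/2.2) = 88.73°
∠(j99 + 26) = arctan(99/26) = 75.28°
∠H(j99) = 27.28° − (88.73° + 75.28°) = -136.74°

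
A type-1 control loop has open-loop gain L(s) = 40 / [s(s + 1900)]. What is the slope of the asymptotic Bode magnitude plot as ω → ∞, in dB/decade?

-40 dB/decade

With 0 zeros and 2 poles, the high-frequency asymptotic slope is 20 × (0 − 2) = -40 dB/decade.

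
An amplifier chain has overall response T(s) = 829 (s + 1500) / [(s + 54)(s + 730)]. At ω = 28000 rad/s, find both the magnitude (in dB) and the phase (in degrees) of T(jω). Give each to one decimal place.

|T| = -30.6 dB, ∠T = -91.5°

|j28000 + 1500| = √(28000² + 1500²) = 2.804e+04
|j28000 + 54| = √(28000² + 54²) = 2.8e+04
|j28000 + 730| = √(28000² + 730²) = 2.801e+04
|T(j28000)| = 829 × 2.804e+04 / (2.8e+04 × 2.801e+04) = 0.029639
20 log₁₀(0.029639) = -30.56 dB
∠(j28000 + 1500) = arctan(28000/1500) = 86.93°
∠(j28000 + 54) = arctan(28000/54) = 89.89°
∠(j28000 + 730) = arctan(28000/730) = 88.51°
∠T(j28000) = 86.93° − (89.89° + 88.51°) = -91.46°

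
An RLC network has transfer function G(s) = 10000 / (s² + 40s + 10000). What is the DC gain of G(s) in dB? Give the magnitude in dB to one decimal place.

G(0) = 10000 / 10000 = 1
20 log₁₀(1) = 0.00 dB

0.0 dB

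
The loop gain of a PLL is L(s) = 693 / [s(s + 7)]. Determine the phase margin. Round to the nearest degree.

Gain crossover: |L(jω)| = 1 at ω ≈ 25.9 rad/s.
∠L(j25.9) = −90° − arctan(25.9/7) ≈ -164.86°
PM = 180° + (-164.86°) = 15.14°

15°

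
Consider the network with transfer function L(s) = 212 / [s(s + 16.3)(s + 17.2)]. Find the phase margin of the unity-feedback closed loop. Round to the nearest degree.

Gain crossover: |L(jω)| = 1 at ω ≈ 0.755 rad s⁻¹.
∠L(j0.755) = −90° − arctan(0.755/16.3) − arctan(0.755/17.2) ≈ -95.16°
PM = 180° + (-95.16°) = 84.84°

85°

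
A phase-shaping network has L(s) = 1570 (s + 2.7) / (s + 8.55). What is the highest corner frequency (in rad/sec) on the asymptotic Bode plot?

8.55 rad/sec

Break frequencies occur at each pole and zero magnitude: 2.7 rad/sec, 8.55 rad/sec.
The highest is 8.55 rad/sec.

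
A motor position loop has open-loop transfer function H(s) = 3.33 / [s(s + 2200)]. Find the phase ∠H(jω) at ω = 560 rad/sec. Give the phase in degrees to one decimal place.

∠(j560 + 2200) = arctan(560/2200) = 14.28°
∠(j560) = 90.00°
∠H(j560) = − (14.28° + 90.00°) = -104.28°

-104.3°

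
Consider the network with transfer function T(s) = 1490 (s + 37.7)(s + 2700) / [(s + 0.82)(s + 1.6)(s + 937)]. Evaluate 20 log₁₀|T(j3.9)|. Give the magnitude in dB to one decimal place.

|j3.9 + 37.7| = √(3.9² + 37.7²) = 37.9
|j3.9 + 2700| = √(3.9² + 2700²) = 2700
|j3.9 + 0.82| = √(3.9² + 0.82²) = 3.985
|j3.9 + 1.6| = √(3.9² + 1.6²) = 4.215
|j3.9 + 937| = √(3.9² + 937²) = 937
|T(j3.9)| = 1490 × 37.9 × 2700 / (3.985 × 4.215 × 937) = 9686.3
20 log₁₀(9686.3) = 79.72 dB

79.7 dB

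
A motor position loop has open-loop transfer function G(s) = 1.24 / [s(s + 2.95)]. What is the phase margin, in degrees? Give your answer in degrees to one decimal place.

Gain crossover: |G(jω)| = 1 at ω ≈ 0.416 rad/sec.
∠G(j0.416) = −90° − arctan(0.416/2.95) ≈ -98.03°
PM = 180° + (-98.03°) = 81.97°

82.0°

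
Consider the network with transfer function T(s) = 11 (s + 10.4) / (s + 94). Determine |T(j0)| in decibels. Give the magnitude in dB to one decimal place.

T(0) = 11 × 10.4 / 94 = 1.217
20 log₁₀(1.217) = 1.71 dB

1.7 dB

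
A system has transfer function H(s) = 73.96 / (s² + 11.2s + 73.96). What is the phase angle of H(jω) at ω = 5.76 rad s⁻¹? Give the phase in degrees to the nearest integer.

-58°

∠[(j5.76)² + 11.2(j5.76) + 73.96] = ∠[40.782 + j64.512] = 57.70°
∠H(j5.76) = −57.70° = -57.70°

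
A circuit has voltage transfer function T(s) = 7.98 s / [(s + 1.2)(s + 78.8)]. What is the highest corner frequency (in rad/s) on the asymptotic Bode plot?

Break frequencies occur at each pole and zero magnitude: 1.2 rad/s, 78.8 rad/s.
The highest is 78.8 rad/s.

78.8 rad/s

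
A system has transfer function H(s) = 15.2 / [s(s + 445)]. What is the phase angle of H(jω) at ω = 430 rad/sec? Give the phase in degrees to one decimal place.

∠(j430 + 445) = arctan(430/445) = 44.02°
∠(j430) = 90.00°
∠H(j430) = − (44.02° + 90.00°) = -134.02°

-134.0°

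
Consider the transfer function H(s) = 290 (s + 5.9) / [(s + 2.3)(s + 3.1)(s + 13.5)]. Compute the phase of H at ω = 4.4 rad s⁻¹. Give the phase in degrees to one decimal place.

-98.6°

∠(j4.4 + 5.9) = arctan(4.4/5.9) = 36.71°
∠(j4.4 + 2.3) = arctan(4.4/2.3) = 62.40°
∠(j4.4 + 3.1) = arctan(4.4/3.1) = 54.83°
∠(j4.4 + 13.5) = arctan(4.4/13.5) = 18.05°
∠H(j4.4) = 36.71° − (62.40° + 54.83° + 18.05°) = -98.57°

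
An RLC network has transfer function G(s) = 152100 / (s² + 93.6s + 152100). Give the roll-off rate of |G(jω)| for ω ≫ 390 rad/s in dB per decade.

-40 dB/decade

With 0 zeros and 2 poles, the high-frequency asymptotic slope is 20 × (0 − 2) = -40 dB/decade.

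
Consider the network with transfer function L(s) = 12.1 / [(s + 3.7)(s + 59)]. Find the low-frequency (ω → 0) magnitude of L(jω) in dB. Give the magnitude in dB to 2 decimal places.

L(0) = 12.1 / (3.7 × 59) = 0.055428
20 log₁₀(0.055428) = -25.125 dB

-25.13 dB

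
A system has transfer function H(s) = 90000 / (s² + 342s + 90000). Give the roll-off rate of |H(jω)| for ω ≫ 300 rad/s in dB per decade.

With 0 zeros and 2 poles, the high-frequency asymptotic slope is 20 × (0 − 2) = -40 dB/decade.

-40 dB/decade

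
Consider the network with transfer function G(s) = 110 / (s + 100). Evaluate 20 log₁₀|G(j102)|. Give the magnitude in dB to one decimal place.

|j102 + 100| = √(102² + 100²) = 142.8
|G(j102)| = 110 / 142.8 = 0.77008
20 log₁₀(0.77008) = -2.27 dB

-2.3 dB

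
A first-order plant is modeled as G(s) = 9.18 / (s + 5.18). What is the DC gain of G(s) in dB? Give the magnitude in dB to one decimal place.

G(0) = 9.18 / 5.18 = 1.7722
20 log₁₀(1.7722) = 4.97 dB

5.0 dB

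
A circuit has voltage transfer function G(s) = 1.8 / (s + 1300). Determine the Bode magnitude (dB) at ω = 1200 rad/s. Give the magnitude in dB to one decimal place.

|j1200 + 1300| = √(1200² + 1300²) = 1769
|G(j1200)| = 1.8 / 1769 = 0.0010174
20 log₁₀(0.0010174) = -59.85 dB

-59.8 dB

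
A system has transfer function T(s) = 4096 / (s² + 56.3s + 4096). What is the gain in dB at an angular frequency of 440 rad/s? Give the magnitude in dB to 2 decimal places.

|(j440)² + 56.3(j440) + 4096| = |-1.895e+05 + j24772| = 1.911e+05
|T(j440)| = 4096 / 1.911e+05 = 0.021432
20 log₁₀(0.021432) = -33.379 dB

-33.38 dB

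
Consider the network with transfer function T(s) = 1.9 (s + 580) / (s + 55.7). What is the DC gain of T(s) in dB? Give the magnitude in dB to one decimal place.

T(0) = 1.9 × 580 / 55.7 = 19.785
20 log₁₀(19.785) = 25.93 dB

25.9 dB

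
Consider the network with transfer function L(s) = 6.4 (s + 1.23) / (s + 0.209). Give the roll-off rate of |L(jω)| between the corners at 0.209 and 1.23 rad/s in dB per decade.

In this band the factors already past their corner are: pole at 0.209; net slope = -20 dB/decade.

-20 dB/decade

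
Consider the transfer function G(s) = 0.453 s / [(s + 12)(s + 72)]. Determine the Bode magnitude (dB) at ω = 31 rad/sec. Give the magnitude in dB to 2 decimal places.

|j31| = 31
|j31 + 12| = √(31² + 12²) = 33.24
|j31 + 72| = √(31² + 72²) = 78.39
|G(j31)| = 0.453 × 31 / (33.24 × 78.39) = 0.0053891
20 log₁₀(0.0053891) = -45.370 dB

-45.37 dB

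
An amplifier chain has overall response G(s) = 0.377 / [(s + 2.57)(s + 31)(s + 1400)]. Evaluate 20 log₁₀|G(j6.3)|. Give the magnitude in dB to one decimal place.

|j6.3 + 2.57| = √(6.3² + 2.57²) = 6.804
|j6.3 + 31| = √(6.3² + 31²) = 31.63
|j6.3 + 1400| = √(6.3² + 1400²) = 1400
|G(j6.3)| = 0.377 / (6.804 × 31.63 × 1400) = 1.2511e-06
20 log₁₀(1.2511e-06) = -118.05 dB

-118.1 dB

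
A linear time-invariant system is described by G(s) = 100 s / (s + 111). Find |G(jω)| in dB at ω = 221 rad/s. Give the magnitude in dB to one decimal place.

|j221| = 221
|j221 + 111| = √(221² + 111²) = 247.3
|G(j221)| = 100 × 221 / 247.3 = 89.362
20 log₁₀(89.362) = 39.02 dB

39.0 dB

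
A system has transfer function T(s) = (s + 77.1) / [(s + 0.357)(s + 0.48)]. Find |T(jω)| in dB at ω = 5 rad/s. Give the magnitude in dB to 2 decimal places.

|j5 + 77.1| = √(5² + 77.1²) = 77.26
|j5 + 0.357| = √(5² + 0.357²) = 5.013
|j5 + 0.48| = √(5² + 0.48²) = 5.023
|T(j5)| = 1 × 77.26 / (5.013 × 5.023) = 3.0685
20 log₁₀(3.0685) = 9.739 dB

9.74 dB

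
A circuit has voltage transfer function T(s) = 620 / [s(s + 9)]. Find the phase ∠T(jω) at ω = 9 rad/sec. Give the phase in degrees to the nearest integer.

-135 deg

∠(j9 + 9) = arctan(9/9) = 45.00°
∠(j9) = 90.00°
∠T(j9) = − (45.00° + 90.00°) = -135.00°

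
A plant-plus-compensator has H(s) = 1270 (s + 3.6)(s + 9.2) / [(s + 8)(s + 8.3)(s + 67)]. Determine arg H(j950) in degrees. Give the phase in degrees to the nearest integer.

-86°

∠(j950 + 3.6) = arctan(950/3.6) = 89.78°
∠(j950 + 9.2) = arctan(950/9.2) = 89.45°
∠(j950 + 8) = arctan(950/8) = 89.52°
∠(j950 + 8.3) = arctan(950/8.3) = 89.50°
∠(j950 + 67) = arctan(950/67) = 85.97°
∠H(j950) = 89.78° + 89.45° − (89.52° + 89.50° + 85.97°) = -85.75°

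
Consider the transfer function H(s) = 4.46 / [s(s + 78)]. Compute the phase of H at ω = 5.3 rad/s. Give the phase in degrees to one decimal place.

∠(j5.3 + 78) = arctan(5.3/78) = 3.89°
∠(j5.3) = 90.00°
∠H(j5.3) = − (3.89° + 90.00°) = -93.89°

-93.9°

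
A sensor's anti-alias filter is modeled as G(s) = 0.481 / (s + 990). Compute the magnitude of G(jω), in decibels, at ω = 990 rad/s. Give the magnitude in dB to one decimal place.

-69.3 dB

|j990 + 990| = √(990² + 990²) = 1400
|G(j990)| = 0.481 / 1400 = 0.00034355
20 log₁₀(0.00034355) = -69.28 dB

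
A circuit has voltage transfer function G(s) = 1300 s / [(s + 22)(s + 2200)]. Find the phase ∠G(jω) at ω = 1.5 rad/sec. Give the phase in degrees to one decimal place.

∠(j1.5) = 90.00°
∠(j1.5 + 22) = arctan(1.5/22) = 3.90°
∠(j1.5 + 2200) = arctan(1.5/2200) = 0.04°
∠G(j1.5) = 90.00° − (3.90° + 0.04°) = 86.06°

86.1°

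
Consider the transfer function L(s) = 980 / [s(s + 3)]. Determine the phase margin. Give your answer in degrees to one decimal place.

5.5°

Gain crossover: |L(jω)| = 1 at ω ≈ 31.2 rad/sec.
∠L(j31.2) = −90° − arctan(31.2/3) ≈ -174.51°
PM = 180° + (-174.51°) = 5.49°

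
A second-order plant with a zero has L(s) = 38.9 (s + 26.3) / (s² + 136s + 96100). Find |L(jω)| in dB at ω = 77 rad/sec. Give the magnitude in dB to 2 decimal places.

-29.15 dB

|j77 + 26.3| = √(77² + 26.3²) = 81.37
|(j77)² + 136(j77) + 96100| = |90171 + j10472| = 9.078e+04
|L(j77)| = 38.9 × 81.37 / 9.078e+04 = 0.034868
20 log₁₀(0.034868) = -29.151 dB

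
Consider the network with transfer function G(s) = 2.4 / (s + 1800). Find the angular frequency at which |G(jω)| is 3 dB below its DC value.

For a single-pole low-pass, the −3 dB point is at the pole: ω = 1800 rad/s.

1800 rad/s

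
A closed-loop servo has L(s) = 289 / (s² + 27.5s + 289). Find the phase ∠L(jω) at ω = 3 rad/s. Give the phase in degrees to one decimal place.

-16.4 deg

∠[(j3)² + 27.5(j3) + 289] = ∠[280 + j82.5] = 16.42°
∠L(j3) = −16.42° = -16.42°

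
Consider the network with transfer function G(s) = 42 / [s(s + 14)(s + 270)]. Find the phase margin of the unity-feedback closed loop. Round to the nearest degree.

Gain crossover: |G(jω)| = 1 at ω ≈ 0.0111 rad/sec.
∠G(j0.0111) = −90° − arctan(0.0111/14) − arctan(0.0111/270) ≈ -90.05°
PM = 180° + (-90.05°) = 89.95°

90°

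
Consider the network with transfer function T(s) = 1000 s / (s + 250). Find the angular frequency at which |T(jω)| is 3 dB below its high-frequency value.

For a single-pole high-pass, the −3 dB point is at the pole: ω = 250 rad s⁻¹.

250 rad s⁻¹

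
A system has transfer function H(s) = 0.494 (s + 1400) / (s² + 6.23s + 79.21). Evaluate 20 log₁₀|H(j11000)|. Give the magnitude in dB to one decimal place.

-86.9 dB

|j11000 + 1400| = √(11000² + 1400²) = 1.109e+04
|(j11000)² + 6.23(j11000) + 79.21| = |-1.21e+08 + j68530| = 1.21e+08
|H(j11000)| = 0.494 × 1.109e+04 / 1.21e+08 = 4.5271e-05
20 log₁₀(4.5271e-05) = -86.88 dB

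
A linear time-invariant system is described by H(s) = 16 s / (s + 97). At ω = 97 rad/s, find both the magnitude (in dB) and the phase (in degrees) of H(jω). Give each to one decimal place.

|j97| = 97
|j97 + 97| = √(97² + 97²) = 137.2
|H(j97)| = 16 × 97 / 137.2 = 11.314
20 log₁₀(11.314) = 21.07 dB
∠(j97) = 90.00°
∠(j97 + 97) = arctan(97/97) = 45.00°
∠H(j97) = 90.00° − 45.00° = 45.00°

|H| = 21.1 dB, ∠H = 45.0°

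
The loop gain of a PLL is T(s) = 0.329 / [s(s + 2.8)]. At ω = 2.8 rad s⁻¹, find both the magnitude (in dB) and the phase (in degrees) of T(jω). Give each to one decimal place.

|T| = -30.6 dB, ∠T = -135.0°

|j2.8 + 2.8| = √(2.8² + 2.8²) = 3.96
|j2.8| = 2.8
|T(j2.8)| = 0.329 / (3.96 × 2.8) = 0.029673
20 log₁₀(0.029673) = -30.55 dB
∠(j2.8 + 2.8) = arctan(2.8/2.8) = 45.00°
∠(j2.8) = 90.00°
∠T(j2.8) = − (45.00° + 90.00°) = -135.00°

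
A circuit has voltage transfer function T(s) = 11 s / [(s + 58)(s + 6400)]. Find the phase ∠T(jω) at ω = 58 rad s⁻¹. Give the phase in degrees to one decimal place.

∠(j58) = 90.00°
∠(j58 + 58) = arctan(58/58) = 45.00°
∠(j58 + 6400) = arctan(58/6400) = 0.52°
∠T(j58) = 90.00° − (45.00° + 0.52°) = 44.48°

44.5°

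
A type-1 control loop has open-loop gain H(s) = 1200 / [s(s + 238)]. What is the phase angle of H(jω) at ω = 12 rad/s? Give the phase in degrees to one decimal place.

∠(j12 + 238) = arctan(12/238) = 2.89°
∠(j12) = 90.00°
∠H(j12) = − (2.89° + 90.00°) = -92.89°

-92.9°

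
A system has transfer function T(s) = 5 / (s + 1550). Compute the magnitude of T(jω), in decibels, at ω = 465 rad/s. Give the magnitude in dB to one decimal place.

-50.2 dB

|j465 + 1550| = √(465² + 1550²) = 1618
|T(j465)| = 5 / 1618 = 0.0030898
20 log₁₀(0.0030898) = -50.20 dB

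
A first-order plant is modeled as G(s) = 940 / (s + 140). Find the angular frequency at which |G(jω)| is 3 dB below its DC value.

For a single-pole low-pass, the −3 dB point is at the pole: ω = 140 rad/s.

140 rad/s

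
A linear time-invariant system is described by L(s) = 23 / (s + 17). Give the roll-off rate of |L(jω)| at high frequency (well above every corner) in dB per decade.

-20 dB/decade

With 0 zeros and 1 pole, the high-frequency asymptotic slope is 20 × (0 − 1) = -20 dB/decade.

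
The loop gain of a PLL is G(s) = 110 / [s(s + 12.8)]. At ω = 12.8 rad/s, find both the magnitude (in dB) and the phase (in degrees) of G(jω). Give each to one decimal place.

|j12.8 + 12.8| = √(12.8² + 12.8²) = 18.1
|j12.8| = 12.8
|G(j12.8)| = 110 / (18.1 × 12.8) = 0.47474
20 log₁₀(0.47474) = -6.47 dB
∠(j12.8 + 12.8) = arctan(12.8/12.8) = 45.00°
∠(j12.8) = 90.00°
∠G(j12.8) = − (45.00° + 90.00°) = -135.00°

|G| = -6.5 dB, ∠G = -135.0°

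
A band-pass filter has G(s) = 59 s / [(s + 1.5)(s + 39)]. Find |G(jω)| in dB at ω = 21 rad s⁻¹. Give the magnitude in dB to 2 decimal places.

2.47 dB

|j21| = 21
|j21 + 1.5| = √(21² + 1.5²) = 21.05
|j21 + 39| = √(21² + 39²) = 44.29
|G(j21)| = 59 × 21 / (21.05 × 44.29) = 1.3286
20 log₁₀(1.3286) = 2.468 dB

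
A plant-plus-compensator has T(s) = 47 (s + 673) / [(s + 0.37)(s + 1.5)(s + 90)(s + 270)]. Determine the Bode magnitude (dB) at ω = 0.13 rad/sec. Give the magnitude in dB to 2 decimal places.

6.87 dB

|j0.13 + 673| = √(0.13² + 673²) = 673
|j0.13 + 0.37| = √(0.13² + 0.37²) = 0.3922
|j0.13 + 1.5| = √(0.13² + 1.5²) = 1.506
|j0.13 + 90| = √(0.13² + 90²) = 90
|j0.13 + 270| = √(0.13² + 270²) = 270
|T(j0.13)| = 47 × 673 / (0.3922 × 1.506 × 90 × 270) = 2.2045
20 log₁₀(2.2045) = 6.866 dB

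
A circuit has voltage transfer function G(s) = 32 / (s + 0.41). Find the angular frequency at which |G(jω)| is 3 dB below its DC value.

For a single-pole low-pass, the −3 dB point is at the pole: ω = 0.41 rad/s.

0.41 rad/s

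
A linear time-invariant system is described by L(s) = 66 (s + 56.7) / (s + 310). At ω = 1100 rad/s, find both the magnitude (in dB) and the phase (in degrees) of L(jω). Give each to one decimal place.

|L| = 36.1 dB, ∠L = 12.8°

|j1100 + 56.7| = √(1100² + 56.7²) = 1101
|j1100 + 310| = √(1100² + 310²) = 1143
|L(j1100)| = 66 × 1101 / 1143 = 63.61
20 log₁₀(63.61) = 36.07 dB
∠(j1100 + 56.7) = arctan(1100/56.7) = 87.05°
∠(j1100 + 310) = arctan(1100/310) = 74.26°
∠L(j1100) = 87.05° − 74.26° = 12.79°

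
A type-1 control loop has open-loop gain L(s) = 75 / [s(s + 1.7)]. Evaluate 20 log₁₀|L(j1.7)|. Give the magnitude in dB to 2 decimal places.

25.27 dB

|j1.7 + 1.7| = √(1.7² + 1.7²) = 2.404
|j1.7| = 1.7
|L(j1.7)| = 75 / (2.404 × 1.7) = 18.351
20 log₁₀(18.351) = 25.273 dB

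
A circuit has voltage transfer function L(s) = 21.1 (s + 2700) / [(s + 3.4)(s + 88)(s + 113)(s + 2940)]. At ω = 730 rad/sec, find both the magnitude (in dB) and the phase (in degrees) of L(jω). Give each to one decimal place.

|j730 + 2700| = √(730² + 2700²) = 2797
|j730 + 3.4| = √(730² + 3.4²) = 730
|j730 + 88| = √(730² + 88²) = 735.3
|j730 + 113| = √(730² + 113²) = 738.7
|j730 + 2940| = √(730² + 2940²) = 3029
|L(j730)| = 21.1 × 2797 / (730 × 735.3 × 738.7 × 3029) = 4.9134e-08
20 log₁₀(4.9134e-08) = -146.17 dB
∠(j730 + 2700) = arctan(730/2700) = 15.13°
∠(j730 + 3.4) = arctan(730/3.4) = 89.73°
∠(j730 + 88) = arctan(730/88) = 83.13°
∠(j730 + 113) = arctan(730/113) = 81.20°
∠(j730 + 2940) = arctan(730/2940) = 13.94°
∠L(j730) = 15.13° − (89.73° + 83.13° + 81.20° + 13.94°) = -252.88°

|L| = -146.2 dB, ∠L = -252.9°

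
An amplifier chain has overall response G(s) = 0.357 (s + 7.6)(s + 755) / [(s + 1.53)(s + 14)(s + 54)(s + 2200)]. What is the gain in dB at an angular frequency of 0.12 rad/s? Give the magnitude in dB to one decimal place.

-61.9 dB

|j0.12 + 7.6| = √(0.12² + 7.6²) = 7.601
|j0.12 + 755| = √(0.12² + 755²) = 755
|j0.12 + 1.53| = √(0.12² + 1.53²) = 1.535
|j0.12 + 14| = √(0.12² + 14²) = 14
|j0.12 + 54| = √(0.12² + 54²) = 54
|j0.12 + 2200| = √(0.12² + 2200²) = 2200
|G(j0.12)| = 0.357 × 7.601 × 755 / (1.535 × 14 × 54 × 2200) = 0.0008026
20 log₁₀(0.0008026) = -61.91 dB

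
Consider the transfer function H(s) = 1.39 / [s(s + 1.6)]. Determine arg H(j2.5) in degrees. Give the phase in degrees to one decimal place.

∠(j2.5 + 1.6) = arctan(2.5/1.6) = 57.38°
∠(j2.5) = 90.00°
∠H(j2.5) = − (57.38° + 90.00°) = -147.38°

-147.4 deg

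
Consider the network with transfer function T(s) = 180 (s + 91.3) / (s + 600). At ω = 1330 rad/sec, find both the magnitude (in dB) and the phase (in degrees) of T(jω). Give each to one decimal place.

|T| = 44.3 dB, ∠T = 20.4°

|j1330 + 91.3| = √(1330² + 91.3²) = 1333
|j1330 + 600| = √(1330² + 600²) = 1459
|T(j1330)| = 180 × 1333 / 1459 = 164.46
20 log₁₀(164.46) = 44.32 dB
∠(j1330 + 91.3) = arctan(1330/91.3) = 86.07°
∠(j1330 + 600) = arctan(1330/600) = 65.72°
∠T(j1330) = 86.07° − 65.72° = 20.35°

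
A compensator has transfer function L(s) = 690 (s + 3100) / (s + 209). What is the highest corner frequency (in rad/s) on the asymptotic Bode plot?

Break frequencies occur at each pole and zero magnitude: 209 rad/s, 3100 rad/s.
The highest is 3100 rad/s.

3100 rad/s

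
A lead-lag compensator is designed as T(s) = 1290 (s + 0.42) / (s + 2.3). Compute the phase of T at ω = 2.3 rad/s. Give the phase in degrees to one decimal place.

∠(j2.3 + 0.42) = arctan(2.3/0.42) = 79.65°
∠(j2.3 + 2.3) = arctan(2.3/2.3) = 45.00°
∠T(j2.3) = 79.65° − 45.00° = 34.65°

34.7 deg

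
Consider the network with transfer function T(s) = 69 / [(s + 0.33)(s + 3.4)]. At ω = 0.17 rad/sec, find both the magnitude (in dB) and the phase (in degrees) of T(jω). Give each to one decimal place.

|T| = 34.7 dB, ∠T = -30.1°

|j0.17 + 0.33| = √(0.17² + 0.33²) = 0.3712
|j0.17 + 3.4| = √(0.17² + 3.4²) = 3.404
|T(j0.17)| = 69 / (0.3712 × 3.404) = 54.601
20 log₁₀(54.601) = 34.74 dB
∠(j0.17 + 0.33) = arctan(0.17/0.33) = 27.26°
∠(j0.17 + 3.4) = arctan(0.17/3.4) = 2.86°
∠T(j0.17) = − (27.26° + 2.86°) = -30.12°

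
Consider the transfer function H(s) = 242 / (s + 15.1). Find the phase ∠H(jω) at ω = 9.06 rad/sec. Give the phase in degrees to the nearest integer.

-31°

∠(j9.06 + 15.1) = arctan(9.06/15.1) = 30.96°
∠H(j9.06) = −30.96° = -30.96°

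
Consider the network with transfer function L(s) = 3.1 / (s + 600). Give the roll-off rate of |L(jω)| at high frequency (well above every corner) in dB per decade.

-20 dB/decade

With 0 zeros and 1 pole, the high-frequency asymptotic slope is 20 × (0 − 1) = -20 dB/decade.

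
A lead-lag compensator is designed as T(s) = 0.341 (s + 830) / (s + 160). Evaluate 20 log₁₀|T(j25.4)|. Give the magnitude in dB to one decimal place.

4.9 dB

|j25.4 + 830| = √(25.4² + 830²) = 830.4
|j25.4 + 160| = √(25.4² + 160²) = 162
|T(j25.4)| = 0.341 × 830.4 / 162 = 1.7479
20 log₁₀(1.7479) = 4.85 dB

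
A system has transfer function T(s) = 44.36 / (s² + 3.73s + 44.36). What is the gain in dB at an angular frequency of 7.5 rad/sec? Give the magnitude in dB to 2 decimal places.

3.28 dB

|(j7.5)² + 3.73(j7.5) + 44.36| = |-11.89 + j27.975| = 30.4
|T(j7.5)| = 44.36 / 30.4 = 1.4594
20 log₁₀(1.4594) = 3.283 dB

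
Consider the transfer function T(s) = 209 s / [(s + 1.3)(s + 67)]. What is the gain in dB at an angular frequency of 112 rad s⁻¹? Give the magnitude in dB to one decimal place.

4.1 dB

|j112| = 112
|j112 + 1.3| = √(112² + 1.3²) = 112
|j112 + 67| = √(112² + 67²) = 130.5
|T(j112)| = 209 × 112 / (112 × 130.5) = 1.6013
20 log₁₀(1.6013) = 4.09 dB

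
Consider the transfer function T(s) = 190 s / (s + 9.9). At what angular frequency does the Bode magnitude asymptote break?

9.9 rad s⁻¹

The single real pole at s = −9.9 gives a corner at ω = 9.9 rad s⁻¹.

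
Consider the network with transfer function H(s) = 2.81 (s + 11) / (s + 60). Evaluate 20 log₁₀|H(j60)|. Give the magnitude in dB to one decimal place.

6.1 dB

|j60 + 11| = √(60² + 11²) = 61
|j60 + 60| = √(60² + 60²) = 84.85
|H(j60)| = 2.81 × 61 / 84.85 = 2.0201
20 log₁₀(2.0201) = 6.11 dB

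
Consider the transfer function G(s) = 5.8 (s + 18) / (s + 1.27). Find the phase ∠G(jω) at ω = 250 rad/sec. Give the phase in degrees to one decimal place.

∠(j250 + 18) = arctan(250/18) = 85.88°
∠(j250 + 1.27) = arctan(250/1.27) = 89.71°
∠G(j250) = 85.88° − 89.71° = -3.83°

-3.8°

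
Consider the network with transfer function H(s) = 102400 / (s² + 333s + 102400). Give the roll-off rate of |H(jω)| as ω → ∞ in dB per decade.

-40 dB/decade

With 0 zeros and 2 poles, the high-frequency asymptotic slope is 20 × (0 − 2) = -40 dB/decade.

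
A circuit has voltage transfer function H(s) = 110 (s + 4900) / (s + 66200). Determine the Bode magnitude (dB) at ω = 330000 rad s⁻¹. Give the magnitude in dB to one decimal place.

40.7 dB

|j330000 + 4900| = √(330000² + 4900²) = 3.3e+05
|j330000 + 66200| = √(330000² + 66200²) = 3.366e+05
|H(j330000)| = 110 × 3.3e+05 / 3.366e+05 = 107.86
20 log₁₀(107.86) = 40.66 dB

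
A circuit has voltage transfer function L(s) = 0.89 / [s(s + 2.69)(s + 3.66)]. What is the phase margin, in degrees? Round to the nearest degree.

Gain crossover: |L(jω)| = 1 at ω ≈ 0.0903 rad/s.
∠L(j0.0903) = −90° − arctan(0.0903/2.69) − arctan(0.0903/3.66) ≈ -93.34°
PM = 180° + (-93.34°) = 86.66°

87°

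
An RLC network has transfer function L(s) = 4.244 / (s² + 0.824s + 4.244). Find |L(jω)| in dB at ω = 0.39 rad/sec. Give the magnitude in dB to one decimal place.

|(j0.39)² + 0.824(j0.39) + 4.244| = |4.0919 + j0.32136| = 4.104
|L(j0.39)| = 4.244 / 4.104 = 1.034
20 log₁₀(1.034) = 0.29 dB

0.3 dB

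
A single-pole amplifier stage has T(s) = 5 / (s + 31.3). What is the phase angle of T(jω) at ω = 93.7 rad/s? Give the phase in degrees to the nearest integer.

-72°

∠(j93.7 + 31.3) = arctan(93.7/31.3) = 71.53°
∠T(j93.7) = −71.53° = -71.53°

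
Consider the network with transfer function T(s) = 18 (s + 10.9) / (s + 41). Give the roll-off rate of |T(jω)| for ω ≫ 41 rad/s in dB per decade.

0 dB/decade

With 1 zero and 1 pole, the high-frequency asymptotic slope is 20 × (1 − 1) = 0 dB/decade.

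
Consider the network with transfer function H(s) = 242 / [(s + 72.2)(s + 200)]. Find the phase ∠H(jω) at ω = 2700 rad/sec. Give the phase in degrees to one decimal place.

-174.2°

∠(j2700 + 72.2) = arctan(2700/72.2) = 88.47°
∠(j2700 + 200) = arctan(2700/200) = 85.76°
∠H(j2700) = − (88.47° + 85.76°) = -174.23°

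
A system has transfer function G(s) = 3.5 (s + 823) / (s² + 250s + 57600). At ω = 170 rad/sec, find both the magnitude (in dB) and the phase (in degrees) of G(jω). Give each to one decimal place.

|j170 + 823| = √(170² + 823²) = 840.4
|(j170)² + 250(j170) + 57600| = |28700 + j42500| = 5.128e+04
|G(j170)| = 3.5 × 840.4 / 5.128e+04 = 0.057355
20 log₁₀(0.057355) = -24.83 dB
∠(j170 + 823) = arctan(170/823) = 11.67°
∠[(j170)² + 250(j170) + 57600] = ∠[28700 + j42500] = 55.97°
∠G(j170) = 11.67° − 55.97° = -44.30°

|G| = -24.8 dB, ∠G = -44.3 deg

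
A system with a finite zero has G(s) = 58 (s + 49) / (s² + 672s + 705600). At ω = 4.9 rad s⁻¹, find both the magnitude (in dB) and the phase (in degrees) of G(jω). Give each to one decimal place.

|j4.9 + 49| = √(4.9² + 49²) = 49.24
|(j4.9)² + 672(j4.9) + 705600| = |7.0558e+05 + j3292.8| = 7.056e+05
|G(j4.9)| = 58 × 49.24 / 7.056e+05 = 0.004048
20 log₁₀(0.004048) = -47.86 dB
∠(j4.9 + 49) = arctan(4.9/49) = 5.71°
∠[(j4.9)² + 672(j4.9) + 705600] = ∠[7.0558e+05 + j3292.8] = 0.27°
∠G(j4.9) = 5.71° − 0.27° = 5.44°

|G| = -47.9 dB, ∠G = 5.4°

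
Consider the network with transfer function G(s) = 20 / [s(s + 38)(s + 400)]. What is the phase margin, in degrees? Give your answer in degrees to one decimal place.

Gain crossover: |G(jω)| = 1 at ω ≈ 0.00132 rad/sec.
∠G(j0.00132) = −90° − arctan(0.00132/38) − arctan(0.00132/400) ≈ -90.00°
PM = 180° + (-90.00°) = 90.00°

90.0°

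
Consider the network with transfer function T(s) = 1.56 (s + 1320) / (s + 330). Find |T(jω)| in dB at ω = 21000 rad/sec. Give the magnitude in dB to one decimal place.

3.9 dB

|j21000 + 1320| = √(21000² + 1320²) = 2.104e+04
|j21000 + 330| = √(21000² + 330²) = 2.1e+04
|T(j21000)| = 1.56 × 2.104e+04 / 2.1e+04 = 1.5629
20 log₁₀(1.5629) = 3.88 dB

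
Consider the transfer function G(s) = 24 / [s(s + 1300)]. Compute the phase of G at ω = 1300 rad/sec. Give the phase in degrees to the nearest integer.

∠(j1300 + 1300) = arctan(1300/1300) = 45.00°
∠(j1300) = 90.00°
∠G(j1300) = − (45.00° + 90.00°) = -135.00°

-135°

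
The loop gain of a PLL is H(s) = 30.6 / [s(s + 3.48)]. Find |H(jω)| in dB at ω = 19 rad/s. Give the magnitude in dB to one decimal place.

-21.6 dB

|j19 + 3.48| = √(19² + 3.48²) = 19.32
|j19| = 19
|H(j19)| = 30.6 / (19.32 × 19) = 0.083378
20 log₁₀(0.083378) = -21.58 dB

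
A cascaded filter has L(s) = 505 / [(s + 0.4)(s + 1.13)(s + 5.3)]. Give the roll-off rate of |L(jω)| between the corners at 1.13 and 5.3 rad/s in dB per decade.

-40 dB/decade

In this band the factors already past their corner are: pole at 0.4, pole at 1.13; net slope = -40 dB/decade.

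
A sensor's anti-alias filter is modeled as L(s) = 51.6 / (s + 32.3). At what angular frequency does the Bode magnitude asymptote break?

32.3 rad s⁻¹

The single real pole at s = −32.3 gives a corner at ω = 32.3 rad s⁻¹.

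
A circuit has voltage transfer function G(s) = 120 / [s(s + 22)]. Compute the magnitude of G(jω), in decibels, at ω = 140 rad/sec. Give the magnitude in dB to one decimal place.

-44.4 dB

|j140 + 22| = √(140² + 22²) = 141.7
|j140| = 140
|G(j140)| = 120 / (141.7 × 140) = 0.0060482
20 log₁₀(0.0060482) = -44.37 dB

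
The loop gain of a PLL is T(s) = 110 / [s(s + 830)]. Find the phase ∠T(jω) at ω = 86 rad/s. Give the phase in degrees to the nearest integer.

∠(j86 + 830) = arctan(86/830) = 5.92°
∠(j86) = 90.00°
∠T(j86) = − (5.92° + 90.00°) = -95.92°

-96°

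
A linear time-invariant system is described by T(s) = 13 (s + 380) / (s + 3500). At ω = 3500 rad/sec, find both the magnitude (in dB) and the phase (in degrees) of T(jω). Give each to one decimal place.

|T| = 19.3 dB, ∠T = 38.8°

|j3500 + 380| = √(3500² + 380²) = 3521
|j3500 + 3500| = √(3500² + 3500²) = 4950
|T(j3500)| = 13 × 3521 / 4950 = 9.2464
20 log₁₀(9.2464) = 19.32 dB
∠(j3500 + 380) = arctan(3500/380) = 83.80°
∠(j3500 + 3500) = arctan(3500/3500) = 45.00°
∠T(j3500) = 83.80° − 45.00° = 38.80°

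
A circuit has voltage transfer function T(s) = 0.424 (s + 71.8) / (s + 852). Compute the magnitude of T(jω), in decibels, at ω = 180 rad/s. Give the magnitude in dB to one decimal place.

-20.5 dB

|j180 + 71.8| = √(180² + 71.8²) = 193.8
|j180 + 852| = √(180² + 852²) = 870.8
|T(j180)| = 0.424 × 193.8 / 870.8 = 0.094358
20 log₁₀(0.094358) = -20.50 dB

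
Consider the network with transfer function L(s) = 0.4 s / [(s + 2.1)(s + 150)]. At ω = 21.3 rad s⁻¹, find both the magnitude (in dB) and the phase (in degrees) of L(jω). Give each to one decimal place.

|j21.3| = 21.3
|j21.3 + 2.1| = √(21.3² + 2.1²) = 21.4
|j21.3 + 150| = √(21.3² + 150²) = 151.5
|L(j21.3)| = 0.4 × 21.3 / (21.4 × 151.5) = 0.0026274
20 log₁₀(0.0026274) = -51.61 dB
∠(j21.3) = 90.00°
∠(j21.3 + 2.1) = arctan(21.3/2.1) = 84.37°
∠(j21.3 + 150) = arctan(21.3/150) = 8.08°
∠L(j21.3) = 90.00° − (84.37° + 8.08°) = -2.45°

|L| = -51.6 dB, ∠L = -2.5°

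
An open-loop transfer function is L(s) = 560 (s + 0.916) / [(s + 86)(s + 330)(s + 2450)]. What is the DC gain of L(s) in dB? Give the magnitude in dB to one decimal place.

-102.6 dB

L(0) = 560 × 0.916 / (86 × 330 × 2450) = 7.3774e-06
20 log₁₀(7.3774e-06) = -102.64 dB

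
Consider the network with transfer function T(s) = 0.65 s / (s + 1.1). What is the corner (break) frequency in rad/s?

1.1 rad/s

The single real pole at s = −1.1 gives a corner at ω = 1.1 rad/s.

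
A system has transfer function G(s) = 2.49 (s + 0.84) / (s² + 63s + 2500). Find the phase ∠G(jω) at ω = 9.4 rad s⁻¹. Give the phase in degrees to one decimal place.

71.1°

∠(j9.4 + 0.84) = arctan(9.4/0.84) = 84.89°
∠[(j9.4)² + 63(j9.4) + 2500] = ∠[2411.6 + j592.2] = 13.80°
∠G(j9.4) = 84.89° − 13.80° = 71.10°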